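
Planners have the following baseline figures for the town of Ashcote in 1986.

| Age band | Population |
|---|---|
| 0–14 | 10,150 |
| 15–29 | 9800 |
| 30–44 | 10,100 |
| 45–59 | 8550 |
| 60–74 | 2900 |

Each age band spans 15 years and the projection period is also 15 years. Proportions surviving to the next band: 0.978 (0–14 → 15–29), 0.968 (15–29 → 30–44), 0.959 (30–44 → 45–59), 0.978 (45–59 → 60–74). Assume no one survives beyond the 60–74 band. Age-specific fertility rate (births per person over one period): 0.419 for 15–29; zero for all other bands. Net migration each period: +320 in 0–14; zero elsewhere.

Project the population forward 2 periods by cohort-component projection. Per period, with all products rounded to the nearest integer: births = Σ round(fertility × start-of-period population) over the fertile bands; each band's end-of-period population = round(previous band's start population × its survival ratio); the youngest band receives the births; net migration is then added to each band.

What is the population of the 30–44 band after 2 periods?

Call the bands 1 to 5, youngest first.
Period 1.
Births: 9800 * 0.419 = 4106
Band 2: 10150 * 0.978 = 9927
Band 3: 9800 * 0.968 = 9486
Band 4: 10100 * 0.959 = 9686
Band 5: 8550 * 0.978 = 8362
Net migration: Band 1 + 320 → 4426
Population now: 0–14=4426, 15–29=9927, 30–44=9486, 45–59=9686, 60–74=8362
Period 2.
Births: 9927 * 0.419 = 4159
Band 2: 4426 * 0.978 = 4329
Band 3: 9927 * 0.968 = 9609
Band 4: 9486 * 0.959 = 9097
Band 5: 9686 * 0.978 = 9473
Net migration: Band 1 + 320 → 4479
Population now: 0–14=4479, 15–29=4329, 30–44=9609, 45–59=9097, 60–74=9473

9609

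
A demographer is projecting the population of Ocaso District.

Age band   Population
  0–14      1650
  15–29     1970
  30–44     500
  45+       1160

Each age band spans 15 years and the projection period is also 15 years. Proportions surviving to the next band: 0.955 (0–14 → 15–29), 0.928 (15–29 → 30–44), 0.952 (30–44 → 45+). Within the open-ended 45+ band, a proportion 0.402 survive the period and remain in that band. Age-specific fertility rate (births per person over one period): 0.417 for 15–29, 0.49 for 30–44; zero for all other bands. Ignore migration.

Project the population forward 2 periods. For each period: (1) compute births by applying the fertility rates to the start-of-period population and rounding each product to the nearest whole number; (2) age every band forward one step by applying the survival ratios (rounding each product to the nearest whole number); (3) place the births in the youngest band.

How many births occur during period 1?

1066

Call the bands 1 to 4, youngest first.
[period 1]
Births: 1970 * 0.417 = 821, 500 * 0.49 = 245 → 1066
Band 2: 1650 * 0.955 = 1576
Band 3: 1970 * 0.928 = 1828
Band 4: 500 * 0.952 + 1160 * 0.402 = 476 + 466 = 942
End of period: [1066, 1576, 1828, 942]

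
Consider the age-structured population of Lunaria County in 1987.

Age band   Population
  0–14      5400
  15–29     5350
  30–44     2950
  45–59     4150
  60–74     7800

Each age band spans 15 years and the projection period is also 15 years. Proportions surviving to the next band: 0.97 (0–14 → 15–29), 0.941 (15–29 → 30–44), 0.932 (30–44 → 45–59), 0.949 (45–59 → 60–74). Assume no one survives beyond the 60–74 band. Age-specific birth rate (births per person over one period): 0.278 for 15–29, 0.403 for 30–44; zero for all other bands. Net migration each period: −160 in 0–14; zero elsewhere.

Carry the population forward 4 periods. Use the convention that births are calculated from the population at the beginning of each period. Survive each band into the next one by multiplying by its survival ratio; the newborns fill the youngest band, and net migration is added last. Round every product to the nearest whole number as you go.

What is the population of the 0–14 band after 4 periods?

Period 1:
Births: 5350 × 0.278 = 1487  |  2950 × 0.403 = 1189 → 2676
15–29: 5400 × 0.97 = 5238
30–44: 5350 × 0.941 = 5034
45–59: 2950 × 0.932 = 2749
60–74: 4150 × 0.949 = 3938
Net migration: 0–14 − 160 → 2516
Giving 2516 / 5238 / 5034 / 2749 / 3938.
Period 2:
Births: 5238 × 0.278 = 1456  |  5034 × 0.403 = 2029 → 3485
15–29: 2516 × 0.97 = 2441
30–44: 5238 × 0.941 = 4929
45–59: 5034 × 0.932 = 4692
60–74: 2749 × 0.949 = 2609
Net migration: 0–14 − 160 → 3325
Giving 3325 / 2441 / 4929 / 4692 / 2609.
Period 3:
Births: 2441 × 0.278 = 679  |  4929 × 0.403 = 1986 → 2665
15–29: 3325 × 0.97 = 3225
30–44: 2441 × 0.941 = 2297
45–59: 4929 × 0.932 = 4594
60–74: 4692 × 0.949 = 4453
Net migration: 0–14 − 160 → 2505
Giving 2505 / 3225 / 2297 / 4594 / 4453.
Period 4:
Births: 3225 × 0.278 = 897  |  2297 × 0.403 = 926 → 1823
15–29: 2505 × 0.97 = 2430
30–44: 3225 × 0.941 = 3035
45–59: 2297 × 0.932 = 2141
60–74: 4594 × 0.949 = 4360
Net migration: 0–14 − 160 → 1663
Giving 1663 / 2430 / 3035 / 2141 / 4360.

1663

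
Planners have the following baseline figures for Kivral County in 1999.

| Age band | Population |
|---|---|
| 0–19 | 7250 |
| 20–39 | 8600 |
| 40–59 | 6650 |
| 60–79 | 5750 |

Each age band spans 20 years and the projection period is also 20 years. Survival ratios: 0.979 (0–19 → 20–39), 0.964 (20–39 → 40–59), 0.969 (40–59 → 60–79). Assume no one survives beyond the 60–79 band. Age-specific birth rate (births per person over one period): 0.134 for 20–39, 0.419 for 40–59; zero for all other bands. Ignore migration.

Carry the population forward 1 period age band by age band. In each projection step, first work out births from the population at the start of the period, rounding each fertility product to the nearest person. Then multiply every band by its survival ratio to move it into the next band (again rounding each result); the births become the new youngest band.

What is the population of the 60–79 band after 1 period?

After projecting period 1:
Births: 8600 × 0.134 = 1152 ; 6650 × 0.419 = 2786 ⇒ total 3938
20–39: 7250 × 0.979 = 7098
40–59: 8600 × 0.964 = 8290
60–79: 6650 × 0.969 = 6444
→ [3938, 7098, 8290, 6444]

6444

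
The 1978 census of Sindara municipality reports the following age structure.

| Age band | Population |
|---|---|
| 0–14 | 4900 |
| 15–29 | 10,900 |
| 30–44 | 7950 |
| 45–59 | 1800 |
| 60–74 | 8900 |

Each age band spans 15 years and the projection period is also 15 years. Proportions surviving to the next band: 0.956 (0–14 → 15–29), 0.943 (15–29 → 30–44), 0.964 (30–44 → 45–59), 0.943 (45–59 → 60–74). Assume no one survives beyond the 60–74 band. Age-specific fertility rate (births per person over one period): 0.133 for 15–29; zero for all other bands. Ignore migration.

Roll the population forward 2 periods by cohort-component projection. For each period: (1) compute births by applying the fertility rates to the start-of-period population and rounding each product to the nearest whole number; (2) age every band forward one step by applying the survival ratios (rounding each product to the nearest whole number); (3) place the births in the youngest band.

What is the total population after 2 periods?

23562

Call the bands 1 to 5, youngest first.
Period 1:
Births: 10900 × 0.133 = 1450
Band 2: 4900 × 0.956 = 4684
Band 3: 10900 × 0.943 = 10279
Band 4: 7950 × 0.964 = 7664
Band 5: 1800 × 0.943 = 1697
Population now: 0–14=1450, 15–29=4684, 30–44=10279, 45–59=7664, 60–74=1697
Period 2:
Births: 4684 × 0.133 = 623
Band 2: 1450 × 0.956 = 1386
Band 3: 4684 × 0.943 = 4417
Band 4: 10279 × 0.964 = 9909
Band 5: 7664 × 0.943 = 7227
Population now: 0–14=623, 15–29=1386, 30–44=4417, 45–59=9909, 60–74=7227
Total after period 2: 623 + 1386 + 4417 + 9909 + 7227 = 23562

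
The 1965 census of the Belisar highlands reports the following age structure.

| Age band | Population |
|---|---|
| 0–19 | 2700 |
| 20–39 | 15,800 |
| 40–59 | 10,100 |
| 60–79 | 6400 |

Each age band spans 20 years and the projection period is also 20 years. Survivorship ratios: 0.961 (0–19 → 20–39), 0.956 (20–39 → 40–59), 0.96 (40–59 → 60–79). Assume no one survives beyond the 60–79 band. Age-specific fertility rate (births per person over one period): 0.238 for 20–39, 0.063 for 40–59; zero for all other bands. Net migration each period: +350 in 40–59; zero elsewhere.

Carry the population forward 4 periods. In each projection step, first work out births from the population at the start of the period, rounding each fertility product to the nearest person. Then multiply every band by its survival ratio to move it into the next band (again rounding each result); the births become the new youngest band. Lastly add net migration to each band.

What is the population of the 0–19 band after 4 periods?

641

Let group 1 be 0–19 through group 4 = 60–79.
Period 1:
Births: 15800 × 0.238 = 3760 ; 10100 × 0.063 = 636 — total 4396
Group 2: 2700 × 0.961 = 2595
Group 3: 15800 × 0.956 = 15105
Group 4: 10100 × 0.96 = 9696
Net migration: Group 3 + 350 → 15455
Population now: 0–19=4396, 20–39=2595, 40–59=15455, 60–79=9696
Period 2:
Births: 2595 × 0.238 = 618 ; 15455 × 0.063 = 974 — total 1592
Group 2: 4396 × 0.961 = 4225
Group 3: 2595 × 0.956 = 2481
Group 4: 15455 × 0.96 = 14837
Net migration: Group 3 + 350 → 2831
Population now: 0–19=1592, 20–39=4225, 40–59=2831, 60–79=14837
Period 3:
Births: 4225 × 0.238 = 1006 ; 2831 × 0.063 = 178 — total 1184
Group 2: 1592 × 0.961 = 1530
Group 3: 4225 × 0.956 = 4039
Group 4: 2831 × 0.96 = 2718
Net migration: Group 3 + 350 → 4389
Population now: 0–19=1184, 20–39=1530, 40–59=4389, 60–79=2718
Period 4:
Births: 1530 × 0.238 = 364 ; 4389 × 0.063 = 277 — total 641
Group 2: 1184 × 0.961 = 1138
Group 3: 1530 × 0.956 = 1463
Group 4: 4389 × 0.96 = 4213
Net migration: Group 3 + 350 → 1813
Population now: 0–19=641, 20–39=1138, 40–59=1813, 60–79=4213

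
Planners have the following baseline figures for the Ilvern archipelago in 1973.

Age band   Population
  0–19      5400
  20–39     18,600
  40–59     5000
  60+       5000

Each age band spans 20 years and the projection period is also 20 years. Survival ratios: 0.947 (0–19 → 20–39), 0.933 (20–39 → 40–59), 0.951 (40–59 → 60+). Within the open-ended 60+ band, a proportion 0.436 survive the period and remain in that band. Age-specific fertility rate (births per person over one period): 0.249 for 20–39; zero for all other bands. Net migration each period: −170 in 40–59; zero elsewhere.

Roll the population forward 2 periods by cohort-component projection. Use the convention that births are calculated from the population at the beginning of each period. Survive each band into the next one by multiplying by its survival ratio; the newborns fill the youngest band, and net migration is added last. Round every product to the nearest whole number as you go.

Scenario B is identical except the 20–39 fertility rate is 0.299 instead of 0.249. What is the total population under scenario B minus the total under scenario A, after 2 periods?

1136

(Bands numbered youngest = 1 to oldest = 4.)
— Period 1 —
Births: 18600 × 0.249 = 4631
Band 2: 5400 × 0.947 = 5114
Band 3: 18600 × 0.933 = 17354
Band 4: 5000 × 0.951 + 5000 × 0.436 = 4755 + 2180 = 6935
Net migration: Band 3 − 170 → 17184
→ [4631, 5114, 17184, 6935]
— Period 2 —
Births: 5114 × 0.249 = 1273
Band 2: 4631 × 0.947 = 4386
Band 3: 5114 × 0.933 = 4771
Band 4: 17184 × 0.951 + 6935 × 0.436 = 16342 + 3024 = 19366
Net migration: Band 3 − 170 → 4601
→ [1273, 4386, 4601, 19366]
Scenario A total after 2 periods: 29626
Scenario B projection —
— Period 1 —
Births: 18600 × 0.299 = 5561
Band 2: 5400 × 0.947 = 5114
Band 3: 18600 × 0.933 = 17354
Band 4: 5000 × 0.951 + 5000 × 0.436 = 4755 + 2180 = 6935
Net migration: Band 3 − 170 → 17184
→ [5561, 5114, 17184, 6935]
— Period 2 —
Births: 5114 × 0.299 = 1529
Band 2: 5561 × 0.947 = 5266
Band 3: 5114 × 0.933 = 4771
Band 4: 17184 × 0.951 + 6935 × 0.436 = 16342 + 3024 = 19366
Net migration: Band 3 − 170 → 4601
→ [1529, 5266, 4601, 19366]
Scenario B total after 2 periods: 30762
Difference B − A = 30762 − 29626 = 1136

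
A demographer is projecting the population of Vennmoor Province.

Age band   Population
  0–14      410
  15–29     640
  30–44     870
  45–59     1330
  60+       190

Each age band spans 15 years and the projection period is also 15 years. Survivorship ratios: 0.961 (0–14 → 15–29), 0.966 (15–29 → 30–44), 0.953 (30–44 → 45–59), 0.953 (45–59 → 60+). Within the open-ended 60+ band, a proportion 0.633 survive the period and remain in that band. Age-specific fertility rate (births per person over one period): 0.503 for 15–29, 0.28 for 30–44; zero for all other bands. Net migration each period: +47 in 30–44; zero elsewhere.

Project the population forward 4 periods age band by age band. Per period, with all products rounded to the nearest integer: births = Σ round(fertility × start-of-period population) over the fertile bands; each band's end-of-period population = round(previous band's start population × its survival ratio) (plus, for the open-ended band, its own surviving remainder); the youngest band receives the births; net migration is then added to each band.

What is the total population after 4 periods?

3114

Let band 1 be 0–14 through band 5 = 60+.
Period 1:
Births: 640 × 0.503 = 322  |  870 × 0.28 = 244 ⇒ total 566
Band 2: 410 × 0.961 = 394
Band 3: 640 × 0.966 = 618
Band 4: 870 × 0.953 = 829
Band 5: 1330 × 0.953 + 190 × 0.633 = 1267 + 120 = 1387
Net migration: Band 3 + 47 → 665
End of period: [566, 394, 665, 829, 1387]
Period 2:
Births: 394 × 0.503 = 198  |  665 × 0.28 = 186 ⇒ total 384
Band 2: 566 × 0.961 = 544
Band 3: 394 × 0.966 = 381
Band 4: 665 × 0.953 = 634
Band 5: 829 × 0.953 + 1387 × 0.633 = 790 + 878 = 1668
Net migration: Band 3 + 47 → 428
End of period: [384, 544, 428, 634, 1668]
Period 3:
Births: 544 × 0.503 = 274  |  428 × 0.28 = 120 ⇒ total 394
Band 2: 384 × 0.961 = 369
Band 3: 544 × 0.966 = 526
Band 4: 428 × 0.953 = 408
Band 5: 634 × 0.953 + 1668 × 0.633 = 604 + 1056 = 1660
Net migration: Band 3 + 47 → 573
End of period: [394, 369, 573, 408, 1660]
Period 4:
Births: 369 × 0.503 = 186  |  573 × 0.28 = 160 ⇒ total 346
Band 2: 394 × 0.961 = 379
Band 3: 369 × 0.966 = 356
Band 4: 573 × 0.953 = 546
Band 5: 408 × 0.953 + 1660 × 0.633 = 389 + 1051 = 1440
Net migration: Band 3 + 47 → 403
End of period: [346, 379, 403, 546, 1440]
Total after period 4: 346 + 379 + 403 + 546 + 1440 = 3114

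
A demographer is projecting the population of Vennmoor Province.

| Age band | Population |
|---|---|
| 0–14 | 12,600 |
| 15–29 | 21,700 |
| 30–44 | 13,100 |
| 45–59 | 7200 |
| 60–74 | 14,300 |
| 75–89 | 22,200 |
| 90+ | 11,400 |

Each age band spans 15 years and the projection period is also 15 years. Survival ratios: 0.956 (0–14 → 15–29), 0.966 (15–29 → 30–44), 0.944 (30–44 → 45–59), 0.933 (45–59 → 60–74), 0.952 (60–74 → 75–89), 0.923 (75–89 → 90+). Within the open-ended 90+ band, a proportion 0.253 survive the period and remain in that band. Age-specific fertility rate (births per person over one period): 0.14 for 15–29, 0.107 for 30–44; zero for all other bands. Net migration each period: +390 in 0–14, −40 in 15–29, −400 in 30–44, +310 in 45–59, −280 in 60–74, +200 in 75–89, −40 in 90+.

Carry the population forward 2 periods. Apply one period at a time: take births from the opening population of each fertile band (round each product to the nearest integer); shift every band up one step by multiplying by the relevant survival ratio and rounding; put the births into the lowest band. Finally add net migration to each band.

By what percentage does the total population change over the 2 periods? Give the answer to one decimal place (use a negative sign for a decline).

-25.6

Call the groups 1 to 7, youngest first.
After projecting period 1:
Births: 21700 * 0.14 = 3038, 13100 * 0.107 = 1402 — total 4440
Group 2: 12600 * 0.956 = 12046
Group 3: 21700 * 0.966 = 20962
Group 4: 13100 * 0.944 = 12366
Group 5: 7200 * 0.933 = 6718
Group 6: 14300 * 0.952 = 13614
Group 7: 22200 * 0.923 + 11400 * 0.253 = 20491 + 2884 = 23375
Net migration: Group 1 + 390 → 4830; Group 2 − 40 → 12006; Group 3 − 400 → 20562; Group 4 + 310 → 12676; Group 5 − 280 → 6438; Group 6 + 200 → 13814; Group 7 − 40 → 23335
Giving 4830 / 12006 / 20562 / 12676 / 6438 / 13814 / 23335.
After projecting period 2:
Births: 12006 * 0.14 = 1681, 20562 * 0.107 = 2200 — total 3881
Group 2: 4830 * 0.956 = 4617
Group 3: 12006 * 0.966 = 11598
Group 4: 20562 * 0.944 = 19411
Group 5: 12676 * 0.933 = 11827
Group 6: 6438 * 0.952 = 6129
Group 7: 13814 * 0.923 + 23335 * 0.253 = 12750 + 5904 = 18654
Net migration: Group 1 + 390 → 4271; Group 2 − 40 → 4577; Group 3 − 400 → 11198; Group 4 + 310 → 19721; Group 5 − 280 → 11547; Group 6 + 200 → 6329; Group 7 − 40 → 18614
Giving 4271 / 4577 / 11198 / 19721 / 11547 / 6329 / 18614.
Total: 102500 → 76257; change = -26243; percentage change = -25.6%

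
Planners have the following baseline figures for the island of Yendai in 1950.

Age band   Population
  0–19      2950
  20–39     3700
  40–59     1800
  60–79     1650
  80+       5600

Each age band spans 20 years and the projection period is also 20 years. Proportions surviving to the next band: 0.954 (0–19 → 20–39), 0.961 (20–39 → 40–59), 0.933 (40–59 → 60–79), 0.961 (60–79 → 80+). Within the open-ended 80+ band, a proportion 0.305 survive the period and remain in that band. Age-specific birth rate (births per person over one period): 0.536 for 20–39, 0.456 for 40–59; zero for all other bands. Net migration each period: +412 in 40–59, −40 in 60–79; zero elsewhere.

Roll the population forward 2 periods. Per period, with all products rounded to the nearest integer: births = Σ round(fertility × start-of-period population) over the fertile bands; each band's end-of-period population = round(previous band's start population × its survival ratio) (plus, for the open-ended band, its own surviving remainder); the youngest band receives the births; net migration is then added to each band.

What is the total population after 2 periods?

After projecting period 1:
Births: 3700 × 0.536 = 1983  |  1800 × 0.456 = 821 — total 2804
20–39: 2950 × 0.954 = 2814
40–59: 3700 × 0.961 = 3556
60–79: 1800 × 0.933 = 1679
80+: 1650 × 0.961 + 5600 × 0.305 = 1586 + 1708 = 3294
Net migration: 40–59 + 412 → 3968; 60–79 − 40 → 1639
Giving 2804 / 2814 / 3968 / 1639 / 3294.
After projecting period 2:
Births: 2814 × 0.536 = 1508  |  3968 × 0.456 = 1809 — total 3317
20–39: 2804 × 0.954 = 2675
40–59: 2814 × 0.961 = 2704
60–79: 3968 × 0.933 = 3702
80+: 1639 × 0.961 + 3294 × 0.305 = 1575 + 1005 = 2580
Net migration: 40–59 + 412 → 3116; 60–79 − 40 → 3662
Giving 3317 / 2675 / 3116 / 3662 / 2580.
Total after period 2: 3317 + 2675 + 3116 + 3662 + 2580 = 15350

15350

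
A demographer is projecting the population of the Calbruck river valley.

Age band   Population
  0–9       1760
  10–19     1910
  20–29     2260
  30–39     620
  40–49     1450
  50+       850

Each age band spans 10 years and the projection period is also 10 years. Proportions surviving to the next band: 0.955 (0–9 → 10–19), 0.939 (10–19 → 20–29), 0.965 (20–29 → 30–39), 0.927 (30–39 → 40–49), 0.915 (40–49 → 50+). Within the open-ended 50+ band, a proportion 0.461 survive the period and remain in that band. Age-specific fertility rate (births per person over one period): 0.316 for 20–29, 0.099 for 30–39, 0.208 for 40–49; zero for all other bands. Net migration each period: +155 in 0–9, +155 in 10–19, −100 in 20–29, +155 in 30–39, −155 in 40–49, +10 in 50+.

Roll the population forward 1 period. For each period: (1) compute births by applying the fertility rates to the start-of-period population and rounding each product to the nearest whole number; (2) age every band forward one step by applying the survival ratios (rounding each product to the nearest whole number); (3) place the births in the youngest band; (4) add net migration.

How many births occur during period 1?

Period 1.
Births: 2260 * 0.316 = 714, 620 * 0.099 = 61, 1450 * 0.208 = 302 → total 1077
10–19: 1760 * 0.955 = 1681
20–29: 1910 * 0.939 = 1793
30–39: 2260 * 0.965 = 2181
40–49: 620 * 0.927 = 575
50+: 1450 * 0.915 + 850 * 0.461 = 1327 + 392 = 1719
Net migration: 0–9 + 155 → 1232; 10–19 + 155 → 1836; 20–29 − 100 → 1693; 30–39 + 155 → 2336; 40–49 − 155 → 420; 50+ + 10 → 1729
→ [1232, 1836, 1693, 2336, 420, 1729]

1077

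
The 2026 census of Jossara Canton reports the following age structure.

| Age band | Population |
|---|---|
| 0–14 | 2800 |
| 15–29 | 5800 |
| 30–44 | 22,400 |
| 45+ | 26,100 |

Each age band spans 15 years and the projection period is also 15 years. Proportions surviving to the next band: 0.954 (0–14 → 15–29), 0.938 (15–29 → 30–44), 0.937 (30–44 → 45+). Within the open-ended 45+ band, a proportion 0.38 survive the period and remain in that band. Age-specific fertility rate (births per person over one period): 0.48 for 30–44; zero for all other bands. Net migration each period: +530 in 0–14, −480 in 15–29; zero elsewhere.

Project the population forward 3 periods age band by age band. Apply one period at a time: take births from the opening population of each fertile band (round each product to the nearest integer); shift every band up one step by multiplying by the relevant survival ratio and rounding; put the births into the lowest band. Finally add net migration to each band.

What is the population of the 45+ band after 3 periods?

8326

Period 1:
Births: 22400 * 0.48 = 10752
15–29: 2800 * 0.954 = 2671
30–44: 5800 * 0.938 = 5440
45+: 22400 * 0.937 + 26100 * 0.38 = 20989 + 9918 = 30907
Net migration: 0–14 + 530 → 11282; 15–29 − 480 → 2191
Population now: 0–14=11282, 15–29=2191, 30–44=5440, 45+=30907
Period 2:
Births: 5440 * 0.48 = 2611
15–29: 11282 * 0.954 = 10763
30–44: 2191 * 0.938 = 2055
45+: 5440 * 0.937 + 30907 * 0.38 = 5097 + 11745 = 16842
Net migration: 0–14 + 530 → 3141; 15–29 − 480 → 10283
Population now: 0–14=3141, 15–29=10283, 30–44=2055, 45+=16842
Period 3:
Births: 2055 * 0.48 = 986
15–29: 3141 * 0.954 = 2997
30–44: 10283 * 0.938 = 9645
45+: 2055 * 0.937 + 16842 * 0.38 = 1926 + 6400 = 8326
Net migration: 0–14 + 530 → 1516; 15–29 − 480 → 2517
Population now: 0–14=1516, 15–29=2517, 30–44=9645, 45+=8326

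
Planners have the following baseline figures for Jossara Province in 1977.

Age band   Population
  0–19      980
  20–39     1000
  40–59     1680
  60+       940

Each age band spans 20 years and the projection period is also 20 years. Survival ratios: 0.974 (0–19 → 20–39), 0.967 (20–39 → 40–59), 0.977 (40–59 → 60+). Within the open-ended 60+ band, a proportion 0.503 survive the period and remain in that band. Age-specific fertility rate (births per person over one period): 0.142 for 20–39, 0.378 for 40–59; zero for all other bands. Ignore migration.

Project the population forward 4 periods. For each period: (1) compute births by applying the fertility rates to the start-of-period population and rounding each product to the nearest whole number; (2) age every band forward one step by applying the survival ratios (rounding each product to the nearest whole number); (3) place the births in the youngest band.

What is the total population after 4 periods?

— Period 1 —
Births: 1000 * 0.142 = 142, 1680 * 0.378 = 635 — total 777
20–39: 980 * 0.974 = 955
40–59: 1000 * 0.967 = 967
60+: 1680 * 0.977 + 940 * 0.503 = 1641 + 473 = 2114
→ [777, 955, 967, 2114]
— Period 2 —
Births: 955 * 0.142 = 136, 967 * 0.378 = 366 — total 502
20–39: 777 * 0.974 = 757
40–59: 955 * 0.967 = 923
60+: 967 * 0.977 + 2114 * 0.503 = 945 + 1063 = 2008
→ [502, 757, 923, 2008]
— Period 3 —
Births: 757 * 0.142 = 107, 923 * 0.378 = 349 — total 456
20–39: 502 * 0.974 = 489
40–59: 757 * 0.967 = 732
60+: 923 * 0.977 + 2008 * 0.503 = 902 + 1010 = 1912
→ [456, 489, 732, 1912]
— Period 4 —
Births: 489 * 0.142 = 69, 732 * 0.378 = 277 — total 346
20–39: 456 * 0.974 = 444
40–59: 489 * 0.967 = 473
60+: 732 * 0.977 + 1912 * 0.503 = 715 + 962 = 1677
→ [346, 444, 473, 1677]
Total after period 4: 346 + 444 + 473 + 1677 = 2940

2940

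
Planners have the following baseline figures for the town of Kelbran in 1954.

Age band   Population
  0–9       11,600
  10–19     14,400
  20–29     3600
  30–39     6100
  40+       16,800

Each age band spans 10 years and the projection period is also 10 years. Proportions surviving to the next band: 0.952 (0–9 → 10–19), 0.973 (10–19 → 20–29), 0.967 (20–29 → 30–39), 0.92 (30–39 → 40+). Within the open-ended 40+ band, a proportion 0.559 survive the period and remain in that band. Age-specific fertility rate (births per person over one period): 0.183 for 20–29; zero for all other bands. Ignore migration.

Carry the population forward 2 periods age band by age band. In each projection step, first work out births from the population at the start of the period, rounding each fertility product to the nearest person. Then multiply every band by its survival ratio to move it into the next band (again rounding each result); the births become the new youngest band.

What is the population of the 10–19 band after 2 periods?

627

Let band 1 be 0–9 through band 5 = 40+.
After projecting period 1:
Births: 3600 × 0.183 = 659
Band 2: 11600 × 0.952 = 11043
Band 3: 14400 × 0.973 = 14011
Band 4: 3600 × 0.967 = 3481
Band 5: 6100 × 0.92 + 16800 × 0.559 = 5612 + 9391 = 15003
Giving 659 / 11043 / 14011 / 3481 / 15003.
After projecting period 2:
Births: 14011 × 0.183 = 2564
Band 2: 659 × 0.952 = 627
Band 3: 11043 × 0.973 = 10745
Band 4: 14011 × 0.967 = 13549
Band 5: 3481 × 0.92 + 15003 × 0.559 = 3203 + 8387 = 11590
Giving 2564 / 627 / 10745 / 13549 / 11590.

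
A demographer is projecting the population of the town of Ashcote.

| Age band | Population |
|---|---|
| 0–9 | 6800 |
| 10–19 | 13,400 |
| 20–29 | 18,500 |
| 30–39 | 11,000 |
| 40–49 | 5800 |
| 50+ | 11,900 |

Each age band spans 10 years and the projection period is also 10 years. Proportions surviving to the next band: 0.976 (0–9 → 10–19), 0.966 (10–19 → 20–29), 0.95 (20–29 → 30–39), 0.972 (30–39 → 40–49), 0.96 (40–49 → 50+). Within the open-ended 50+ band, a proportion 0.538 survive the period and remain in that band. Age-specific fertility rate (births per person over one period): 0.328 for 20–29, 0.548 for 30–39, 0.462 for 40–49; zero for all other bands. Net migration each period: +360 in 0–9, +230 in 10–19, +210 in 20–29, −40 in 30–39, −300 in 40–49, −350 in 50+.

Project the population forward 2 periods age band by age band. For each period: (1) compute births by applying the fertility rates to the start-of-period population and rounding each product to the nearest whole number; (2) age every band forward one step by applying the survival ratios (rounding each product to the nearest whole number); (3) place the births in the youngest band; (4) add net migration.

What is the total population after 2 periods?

86010

[period 1]
Births: 18500 × 0.328 = 6068, 11000 × 0.548 = 6028, 5800 × 0.462 = 2680 → total 14776
10–19: 6800 × 0.976 = 6637
20–29: 13400 × 0.966 = 12944
30–39: 18500 × 0.95 = 17575
40–49: 11000 × 0.972 = 10692
50+: 5800 × 0.96 + 11900 × 0.538 = 5568 + 6402 = 11970
Net migration: 0–9 + 360 → 15136; 10–19 + 230 → 6867; 20–29 + 210 → 13154; 30–39 − 40 → 17535; 40–49 − 300 → 10392; 50+ − 350 → 11620
Giving 15136 / 6867 / 13154 / 17535 / 10392 / 11620.
[period 2]
Births: 13154 × 0.328 = 4315, 17535 × 0.548 = 9609, 10392 × 0.462 = 4801 → total 18725
10–19: 15136 × 0.976 = 14773
20–29: 6867 × 0.966 = 6634
30–39: 13154 × 0.95 = 12496
40–49: 17535 × 0.972 = 17044
50+: 10392 × 0.96 + 11620 × 0.538 = 9976 + 6252 = 16228
Net migration: 0–9 + 360 → 19085; 10–19 + 230 → 15003; 20–29 + 210 → 6844; 30–39 − 40 → 12456; 40–49 − 300 → 16744; 50+ − 350 → 15878
Giving 19085 / 15003 / 6844 / 12456 / 16744 / 15878.
Total after period 2: 19085 + 15003 + 6844 + 12456 + 16744 + 15878 = 86010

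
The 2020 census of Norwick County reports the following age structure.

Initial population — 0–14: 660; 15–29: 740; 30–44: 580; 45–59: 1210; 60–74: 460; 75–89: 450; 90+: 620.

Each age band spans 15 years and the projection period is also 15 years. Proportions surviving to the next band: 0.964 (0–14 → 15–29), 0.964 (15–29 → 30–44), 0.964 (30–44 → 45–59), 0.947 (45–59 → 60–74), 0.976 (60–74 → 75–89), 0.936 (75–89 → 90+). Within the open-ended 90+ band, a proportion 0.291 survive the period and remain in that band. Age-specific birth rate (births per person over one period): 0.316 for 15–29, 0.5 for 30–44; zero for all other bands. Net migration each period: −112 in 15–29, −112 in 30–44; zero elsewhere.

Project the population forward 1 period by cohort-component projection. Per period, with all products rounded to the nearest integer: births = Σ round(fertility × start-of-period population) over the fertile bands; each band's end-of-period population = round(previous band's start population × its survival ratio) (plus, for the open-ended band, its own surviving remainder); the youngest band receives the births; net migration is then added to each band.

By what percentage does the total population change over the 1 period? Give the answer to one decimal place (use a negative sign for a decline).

-6.7

After projecting period 1:
Births: 740 * 0.316 = 234, 580 * 0.5 = 290 → 524
15–29: 660 * 0.964 = 636
30–44: 740 * 0.964 = 713
45–59: 580 * 0.964 = 559
60–74: 1210 * 0.947 = 1146
75–89: 460 * 0.976 = 449
90+: 450 * 0.936 + 620 * 0.291 = 421 + 180 = 601
Net migration: 15–29 − 112 → 524; 30–44 − 112 → 601
Giving 524 / 524 / 601 / 559 / 1146 / 449 / 601.
Total: 4720 → 4404; change = -316; percentage change = -6.7%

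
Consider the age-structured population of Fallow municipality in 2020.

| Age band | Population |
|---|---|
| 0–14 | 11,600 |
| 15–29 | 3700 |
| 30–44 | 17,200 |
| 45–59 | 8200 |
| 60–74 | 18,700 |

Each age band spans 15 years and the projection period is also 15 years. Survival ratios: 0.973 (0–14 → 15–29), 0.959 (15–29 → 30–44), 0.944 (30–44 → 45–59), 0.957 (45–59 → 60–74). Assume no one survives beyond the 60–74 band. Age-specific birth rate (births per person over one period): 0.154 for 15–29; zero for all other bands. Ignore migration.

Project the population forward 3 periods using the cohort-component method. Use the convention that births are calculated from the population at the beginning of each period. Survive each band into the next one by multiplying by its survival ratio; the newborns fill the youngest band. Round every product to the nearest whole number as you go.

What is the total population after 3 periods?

Numbering the bands 1..5 from youngest to oldest:
Period 1:
Births: 3700 × 0.154 = 570
Band 2: 11600 × 0.973 = 11287
Band 3: 3700 × 0.959 = 3548
Band 4: 17200 × 0.944 = 16237
Band 5: 8200 × 0.957 = 7847
End of period: [570, 11287, 3548, 16237, 7847]
Period 2:
Births: 11287 × 0.154 = 1738
Band 2: 570 × 0.973 = 555
Band 3: 11287 × 0.959 = 10824
Band 4: 3548 × 0.944 = 3349
Band 5: 16237 × 0.957 = 15539
End of period: [1738, 555, 10824, 3349, 15539]
Period 3:
Births: 555 × 0.154 = 85
Band 2: 1738 × 0.973 = 1691
Band 3: 555 × 0.959 = 532
Band 4: 10824 × 0.944 = 10218
Band 5: 3349 × 0.957 = 3205
End of period: [85, 1691, 532, 10218, 3205]
Total after period 3: 85 + 1691 + 532 + 10218 + 3205 = 15731

15731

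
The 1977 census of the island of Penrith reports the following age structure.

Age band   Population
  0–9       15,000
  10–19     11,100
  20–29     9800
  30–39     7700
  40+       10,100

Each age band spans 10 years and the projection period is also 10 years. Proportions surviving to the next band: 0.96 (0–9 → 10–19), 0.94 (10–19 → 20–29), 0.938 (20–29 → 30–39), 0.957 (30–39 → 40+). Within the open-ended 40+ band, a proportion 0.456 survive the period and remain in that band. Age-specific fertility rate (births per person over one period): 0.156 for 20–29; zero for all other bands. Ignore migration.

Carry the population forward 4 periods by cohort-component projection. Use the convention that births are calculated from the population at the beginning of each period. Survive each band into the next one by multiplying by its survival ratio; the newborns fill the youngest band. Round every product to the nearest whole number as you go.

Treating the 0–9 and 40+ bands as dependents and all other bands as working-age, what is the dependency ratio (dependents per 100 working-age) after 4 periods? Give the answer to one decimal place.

Period 1.
Births: 9800 × 0.156 = 1529
10–19: 15000 × 0.96 = 14400
20–29: 11100 × 0.94 = 10434
30–39: 9800 × 0.938 = 9192
40+: 7700 × 0.957 + 10100 × 0.456 = 7369 + 4606 = 11975
Giving 1529 / 14400 / 10434 / 9192 / 11975.
Period 2.
Births: 10434 × 0.156 = 1628
10–19: 1529 × 0.96 = 1468
20–29: 14400 × 0.94 = 13536
30–39: 10434 × 0.938 = 9787
40+: 9192 × 0.957 + 11975 × 0.456 = 8797 + 5461 = 14258
Giving 1628 / 1468 / 13536 / 9787 / 14258.
Period 3.
Births: 13536 × 0.156 = 2112
10–19: 1628 × 0.96 = 1563
20–29: 1468 × 0.94 = 1380
30–39: 13536 × 0.938 = 12697
40+: 9787 × 0.957 + 14258 × 0.456 = 9366 + 6502 = 15868
Giving 2112 / 1563 / 1380 / 12697 / 15868.
Period 4.
Births: 1380 × 0.156 = 215
10–19: 2112 × 0.96 = 2028
20–29: 1563 × 0.94 = 1469
30–39: 1380 × 0.938 = 1294
40+: 12697 × 0.957 + 15868 × 0.456 = 12151 + 7236 = 19387
Giving 215 / 2028 / 1469 / 1294 / 19387.
Dependents (band 0–9 + band 40+) = 215 + 19387 = 19602; working-age = 4791; ratio = 19602/4791 × 100 = 409.1

409.1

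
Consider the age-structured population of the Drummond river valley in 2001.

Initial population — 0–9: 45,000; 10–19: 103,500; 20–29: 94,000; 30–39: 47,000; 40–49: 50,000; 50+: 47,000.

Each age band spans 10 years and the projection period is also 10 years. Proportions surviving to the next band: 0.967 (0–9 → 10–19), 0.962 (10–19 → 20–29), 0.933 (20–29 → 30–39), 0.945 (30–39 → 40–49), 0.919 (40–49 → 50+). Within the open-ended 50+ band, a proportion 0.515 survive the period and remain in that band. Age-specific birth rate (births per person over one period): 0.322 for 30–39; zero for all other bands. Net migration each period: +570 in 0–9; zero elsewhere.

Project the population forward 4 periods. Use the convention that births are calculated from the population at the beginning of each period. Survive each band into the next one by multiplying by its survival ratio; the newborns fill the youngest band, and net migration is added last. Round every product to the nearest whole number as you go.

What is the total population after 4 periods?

260270

Call the bands 1 to 6, youngest first.
[period 1]
Births: 47000 × 0.322 = 15134
Band 2: 45000 × 0.967 = 43515
Band 3: 103500 × 0.962 = 99567
Band 4: 94000 × 0.933 = 87702
Band 5: 47000 × 0.945 = 44415
Band 6: 50000 × 0.919 + 47000 × 0.515 = 45950 + 24205 = 70155
Net migration: Band 1 + 570 → 15704
Giving 15704 / 43515 / 99567 / 87702 / 44415 / 70155.
[period 2]
Births: 87702 × 0.322 = 28240
Band 2: 15704 × 0.967 = 15186
Band 3: 43515 × 0.962 = 41861
Band 4: 99567 × 0.933 = 92896
Band 5: 87702 × 0.945 = 82878
Band 6: 44415 × 0.919 + 70155 × 0.515 = 40817 + 36130 = 76947
Net migration: Band 1 + 570 → 28810
Giving 28810 / 15186 / 41861 / 92896 / 82878 / 76947.
[period 3]
Births: 92896 × 0.322 = 29913
Band 2: 28810 × 0.967 = 27859
Band 3: 15186 × 0.962 = 14609
Band 4: 41861 × 0.933 = 39056
Band 5: 92896 × 0.945 = 87787
Band 6: 82878 × 0.919 + 76947 × 0.515 = 76165 + 39628 = 115793
Net migration: Band 1 + 570 → 30483
Giving 30483 / 27859 / 14609 / 39056 / 87787 / 115793.
[period 4]
Births: 39056 × 0.322 = 12576
Band 2: 30483 × 0.967 = 29477
Band 3: 27859 × 0.962 = 26800
Band 4: 14609 × 0.933 = 13630
Band 5: 39056 × 0.945 = 36908
Band 6: 87787 × 0.919 + 115793 × 0.515 = 80676 + 59633 = 140309
Net migration: Band 1 + 570 → 13146
Giving 13146 / 29477 / 26800 / 13630 / 36908 / 140309.
Total after period 4: 13146 + 29477 + 26800 + 13630 + 36908 + 140309 = 260270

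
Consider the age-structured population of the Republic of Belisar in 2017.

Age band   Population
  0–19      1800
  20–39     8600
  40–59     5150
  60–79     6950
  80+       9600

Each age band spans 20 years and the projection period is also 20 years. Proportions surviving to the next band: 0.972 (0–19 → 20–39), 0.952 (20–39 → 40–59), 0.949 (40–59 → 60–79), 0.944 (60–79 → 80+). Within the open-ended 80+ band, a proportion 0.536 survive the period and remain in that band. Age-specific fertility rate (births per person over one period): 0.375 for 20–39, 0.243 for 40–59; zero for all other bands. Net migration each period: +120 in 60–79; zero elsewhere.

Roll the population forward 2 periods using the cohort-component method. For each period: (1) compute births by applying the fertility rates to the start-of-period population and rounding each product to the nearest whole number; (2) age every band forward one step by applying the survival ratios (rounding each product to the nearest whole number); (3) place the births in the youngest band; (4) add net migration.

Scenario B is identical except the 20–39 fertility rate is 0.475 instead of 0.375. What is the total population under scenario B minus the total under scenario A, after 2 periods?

[period 1]
Births: 8600 × 0.375 = 3225  |  5150 × 0.243 = 1251 ⇒ total 4476
20–39: 1800 × 0.972 = 1750
40–59: 8600 × 0.952 = 8187
60–79: 5150 × 0.949 = 4887
80+: 6950 × 0.944 + 9600 × 0.536 = 6561 + 5146 = 11707
Net migration: 60–79 + 120 → 5007
→ [4476, 1750, 8187, 5007, 11707]
[period 2]
Births: 1750 × 0.375 = 656  |  8187 × 0.243 = 1989 ⇒ total 2645
20–39: 4476 × 0.972 = 4351
40–59: 1750 × 0.952 = 1666
60–79: 8187 × 0.949 = 7769
80+: 5007 × 0.944 + 11707 × 0.536 = 4727 + 6275 = 11002
Net migration: 60–79 + 120 → 7889
→ [2645, 4351, 1666, 7889, 11002]
Scenario A total after 2 periods: 27553
Scenario B projection —
[period 1]
Births: 8600 × 0.475 = 4085  |  5150 × 0.243 = 1251 ⇒ total 5336
20–39: 1800 × 0.972 = 1750
40–59: 8600 × 0.952 = 8187
60–79: 5150 × 0.949 = 4887
80+: 6950 × 0.944 + 9600 × 0.536 = 6561 + 5146 = 11707
Net migration: 60–79 + 120 → 5007
→ [5336, 1750, 8187, 5007, 11707]
[period 2]
Births: 1750 × 0.475 = 831  |  8187 × 0.243 = 1989 ⇒ total 2820
20–39: 5336 × 0.972 = 5187
40–59: 1750 × 0.952 = 1666
60–79: 8187 × 0.949 = 7769
80+: 5007 × 0.944 + 11707 × 0.536 = 4727 + 6275 = 11002
Net migration: 60–79 + 120 → 7889
→ [2820, 5187, 1666, 7889, 11002]
Scenario B total after 2 periods: 28564
Difference B − A = 28564 − 27553 = 1011

1011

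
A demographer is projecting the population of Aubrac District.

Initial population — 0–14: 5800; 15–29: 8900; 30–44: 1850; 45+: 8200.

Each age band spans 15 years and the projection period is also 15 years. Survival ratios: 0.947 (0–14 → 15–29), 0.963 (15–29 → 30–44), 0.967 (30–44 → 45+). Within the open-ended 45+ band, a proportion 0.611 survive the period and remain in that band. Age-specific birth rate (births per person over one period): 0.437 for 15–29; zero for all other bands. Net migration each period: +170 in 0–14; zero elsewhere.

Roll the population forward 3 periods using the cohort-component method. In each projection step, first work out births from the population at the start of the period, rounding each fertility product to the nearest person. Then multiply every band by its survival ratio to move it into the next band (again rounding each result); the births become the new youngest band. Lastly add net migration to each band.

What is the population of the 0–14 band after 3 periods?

(Bands numbered youngest = 1 to oldest = 4.)
Period 1.
Births: 8900 * 0.437 = 3889
Band 2: 5800 * 0.947 = 5493
Band 3: 8900 * 0.963 = 8571
Band 4: 1850 * 0.967 + 8200 * 0.611 = 1789 + 5010 = 6799
Net migration: Band 1 + 170 → 4059
Population now: 0–14=4059, 15–29=5493, 30–44=8571, 45+=6799
Period 2.
Births: 5493 * 0.437 = 2400
Band 2: 4059 * 0.947 = 3844
Band 3: 5493 * 0.963 = 5290
Band 4: 8571 * 0.967 + 6799 * 0.611 = 8288 + 4154 = 12442
Net migration: Band 1 + 170 → 2570
Population now: 0–14=2570, 15–29=3844, 30–44=5290, 45+=12442
Period 3.
Births: 3844 * 0.437 = 1680
Band 2: 2570 * 0.947 = 2434
Band 3: 3844 * 0.963 = 3702
Band 4: 5290 * 0.967 + 12442 * 0.611 = 5115 + 7602 = 12717
Net migration: Band 1 + 170 → 1850
Population now: 0–14=1850, 15–29=2434, 30–44=3702, 45+=12717

1850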